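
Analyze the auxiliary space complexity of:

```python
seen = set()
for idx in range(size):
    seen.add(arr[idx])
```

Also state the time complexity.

Space complexity: O(n).
Auxiliary storage grows linearly with the input size n in the worst case.
Time complexity: O(n).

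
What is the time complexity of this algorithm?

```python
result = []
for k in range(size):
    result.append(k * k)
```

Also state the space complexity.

Time complexity: O(n).
Space complexity: O(n).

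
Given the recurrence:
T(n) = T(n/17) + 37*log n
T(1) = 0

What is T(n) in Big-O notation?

Each of the log_17(n) levels adds O(log n). T(n) = O(log^2 n).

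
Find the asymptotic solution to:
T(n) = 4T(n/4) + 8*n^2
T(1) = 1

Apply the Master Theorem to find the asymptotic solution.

a=4, b=4, f(n)=8*n^2. log_4(4) = 1 < 2. Case 3: T(n) = O(n^2).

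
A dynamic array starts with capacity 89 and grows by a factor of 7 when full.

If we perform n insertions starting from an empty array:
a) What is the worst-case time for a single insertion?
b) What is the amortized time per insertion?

(a) Worst-case single insertion: O(n) -- when the array is full at capacity c, the resize copies all c elements, and c can be Theta(n).
(b) Resizes happen at sizes 89, 623, 4361, ... Total copy cost for n insertions: 89 + 623 + ... = O(n) (geometric series with ratio 1/7). Amortized cost per insertion: O(n)/n = O(1).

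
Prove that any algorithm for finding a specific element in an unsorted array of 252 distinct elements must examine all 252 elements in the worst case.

Adversary argument: if the algorithm examines fewer than 252 elements, the adversary places the target in an unexamined position. The algorithm cannot distinguish 'not present' from 'in unexamined position'.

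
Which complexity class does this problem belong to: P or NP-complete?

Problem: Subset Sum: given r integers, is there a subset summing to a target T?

This problem is NP-complete: one of Karp's 21 NP-complete problems.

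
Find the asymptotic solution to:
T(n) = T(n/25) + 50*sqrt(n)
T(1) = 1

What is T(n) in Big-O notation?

Each level contributes sqrt(n/25^k). Geometric series with ratio 1/sqrt(25) < 1 sums to O(sqrt(n)).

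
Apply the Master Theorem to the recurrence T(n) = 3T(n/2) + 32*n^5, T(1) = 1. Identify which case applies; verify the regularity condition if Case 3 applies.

a=3, b=2, f(n)=32*n^5.
log_2(3) = 1.585 < 5.
f(n) = Omega(n^(1.585+epsilon)) for some epsilon > 0, so Case 3 is the candidate.
Regularity: a*f(n/b) = 3*32*(n/2)^5 = (3/32)*32*n^5 <= c*f(n) with c = 3/32 < 1. Satisfied.
Case 3: T(n) = Theta(n^5).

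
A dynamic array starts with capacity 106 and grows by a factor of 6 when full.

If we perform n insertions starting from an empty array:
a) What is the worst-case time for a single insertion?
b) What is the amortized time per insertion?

(a) Worst-case single insertion: O(n) -- when the array is full at capacity c, the resize copies all c elements, and c can be Theta(n).
(b) Resizes happen at sizes 106, 636, 3816, ... Total copy cost for n insertions: 106 + 636 + ... = O(n) (geometric series with ratio 1/6). Amortized cost per insertion: O(n)/n = O(1).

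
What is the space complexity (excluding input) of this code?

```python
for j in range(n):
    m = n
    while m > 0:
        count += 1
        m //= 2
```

Space complexity: O(1).
Only a constant amount of auxiliary storage is used; nothing grows with n.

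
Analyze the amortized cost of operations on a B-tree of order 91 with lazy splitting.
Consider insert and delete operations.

In a B-tree of order 91, a node splits when it has 91 keys. With lazy splitting, we use potential Phi = number of full nodes + number of near-empty nodes. Each split costs O(1) but reduces potential. Between splits, at least 45 insertions must occur in that node. Amortized structural cost is O(1) per operation, plus O(log_91 n) traversal.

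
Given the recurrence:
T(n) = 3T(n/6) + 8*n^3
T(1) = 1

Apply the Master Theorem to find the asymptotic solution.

a=3, b=6, f(n)=8*n^3. log_6(3) = 0.6131 < 3. Case 3: T(n) = O(n^3).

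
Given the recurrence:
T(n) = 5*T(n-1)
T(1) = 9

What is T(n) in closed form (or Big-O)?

Each step multiplies by 5. T(n) = T(1)*5^(n-1) = 9*5^(n-1).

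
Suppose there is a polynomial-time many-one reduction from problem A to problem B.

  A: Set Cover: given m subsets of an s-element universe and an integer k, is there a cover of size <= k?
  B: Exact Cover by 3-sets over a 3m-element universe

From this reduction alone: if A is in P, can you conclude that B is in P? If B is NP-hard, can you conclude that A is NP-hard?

A poly-time reduction A <=_p B transfers tractability DOWN (B easy => A easy) and hardness UP (A hard => B hard), not the reverse.
From A in P, the reduction alone does NOT give B in P: any problem in P trivially reduces to SAT, yet SAT is not known to be in P.
From B NP-hard, the reduction alone does NOT give A NP-hard: again, easy problems reduce to hard ones.
(Here in fact A is NP-complete and B is NP-complete.)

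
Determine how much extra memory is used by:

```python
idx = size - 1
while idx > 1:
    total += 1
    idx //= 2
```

Space complexity: O(1).
Only a constant amount of auxiliary storage is used; nothing grows with n.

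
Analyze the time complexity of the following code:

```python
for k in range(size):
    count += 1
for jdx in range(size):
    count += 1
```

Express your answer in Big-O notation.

Time complexity: O(n).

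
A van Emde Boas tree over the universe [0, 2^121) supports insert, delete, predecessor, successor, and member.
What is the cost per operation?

vEB recursively partitions [0, 2658455991569831745807614120560689152) into sqrt(u) clusters of size sqrt(u). Each operation recurses into either one cluster or the summary, never both: T(u) = T(sqrt(u)) + O(1) => T(u) = O(log log u) = O(log 121). This is worst-case, not just amortized.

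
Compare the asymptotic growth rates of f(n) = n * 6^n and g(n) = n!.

g(n) = n! grows faster: by Stirling n! ~ (n/e)^n sqrt(2*pi*n); (n/e)^n eventually dominates n * 6^n.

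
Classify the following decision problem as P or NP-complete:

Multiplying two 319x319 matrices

This problem is in P: the schoolbook algorithm runs in O(n^3).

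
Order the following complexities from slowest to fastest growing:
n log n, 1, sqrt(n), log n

Ordered by growth rate: 1 < log n < sqrt(n) < n log n.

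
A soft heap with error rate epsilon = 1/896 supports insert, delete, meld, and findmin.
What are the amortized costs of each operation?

Soft heaps (Chazelle) allow up to an epsilon = 1/896 fraction of elements to have corrupted (raised) keys. Insert is O(log(1/epsilon)) = O(log 896) amortized -- the structure maintains heap-ordered binary trees of rank bounded by O(log(1/epsilon)). Meld concatenates root lists: O(1) amortized. Delete and findmin are O(1) amortized.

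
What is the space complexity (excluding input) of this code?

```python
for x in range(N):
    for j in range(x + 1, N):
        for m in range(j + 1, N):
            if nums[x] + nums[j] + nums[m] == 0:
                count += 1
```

Space complexity: O(1).
Only a constant amount of auxiliary storage is used; nothing grows with n.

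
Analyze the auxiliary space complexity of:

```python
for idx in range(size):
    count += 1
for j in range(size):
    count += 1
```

Space complexity: O(1).
Only a constant amount of auxiliary storage is used; nothing grows with n.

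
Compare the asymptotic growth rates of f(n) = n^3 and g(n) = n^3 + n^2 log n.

f(n) = n^3 and g(n) = n^3 + n^2 log n are Theta of each other: the lower-order n^2 log n term is o(n^3); both are Theta(n^3).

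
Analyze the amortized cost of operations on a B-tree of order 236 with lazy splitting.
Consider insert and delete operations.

In a B-tree of order 236, a node splits when it has 236 keys. With lazy splitting, we use potential Phi = number of full nodes + number of near-empty nodes. Each split costs O(1) but reduces potential. Between splits, at least 118 insertions must occur in that node. Amortized structural cost is O(1) per operation, plus O(log_236 n) traversal.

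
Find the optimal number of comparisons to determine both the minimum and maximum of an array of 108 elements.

Naive approach: 214 comparisons (107 for max + 107 for min).
Optimal: Compare elements in pairs first (floor(n/2) = 54 comparisons), then find max among winners and min among losers (53 comparisons each).
Total: ceil(3n/2) - 2 = 160 comparisons. An adversary argument shows this is also a lower bound.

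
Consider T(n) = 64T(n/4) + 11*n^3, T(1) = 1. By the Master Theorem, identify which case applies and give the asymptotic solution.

a=64, b=4, f(n)=11*n^3.
log_4(64) = 3, so n^(log_b(a)) = n^3.
f(n) = Theta(n^3), so Case 2 applies.
T(n) = Theta(n^3 log n).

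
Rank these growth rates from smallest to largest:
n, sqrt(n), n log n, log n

Ordered by growth rate: log n < sqrt(n) < n < n log n.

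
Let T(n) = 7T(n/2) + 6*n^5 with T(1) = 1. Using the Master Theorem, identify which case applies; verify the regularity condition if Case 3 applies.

a=7, b=2, f(n)=6*n^5.
log_2(7) = 2.807 < 5.
f(n) = Omega(n^(2.807+epsilon)) for some epsilon > 0, so Case 3 is the candidate.
Regularity: a*f(n/b) = 7*6*(n/2)^5 = (7/32)*6*n^5 <= c*f(n) with c = 7/32 < 1. Satisfied.
Case 3: T(n) = Theta(n^5).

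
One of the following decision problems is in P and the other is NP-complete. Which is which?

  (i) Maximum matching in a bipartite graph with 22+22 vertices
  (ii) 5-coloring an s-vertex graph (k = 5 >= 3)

(i) is P: Hopcroft-Karp runs in O(E sqrt(V)).
(ii) is NP-complete: graph k-coloring for k>=3 is NP-complete by reduction from 3-SAT.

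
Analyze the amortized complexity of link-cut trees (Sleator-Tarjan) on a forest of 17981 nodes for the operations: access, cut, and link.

Link-cut trees represent the forest using splay trees over preferred paths. With potential Phi = sum over nodes of log(size of virtual subtree), each access on 17981 nodes is O(log 17981) = O(log n) amortized by the splay-tree access lemma. Cut and link are O(1) plus one access.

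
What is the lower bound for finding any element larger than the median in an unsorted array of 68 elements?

To find an element larger than the median of 68 elements, we must see Omega(n) elements. Without seeing enough elements, an adversary can make any unseen element the median.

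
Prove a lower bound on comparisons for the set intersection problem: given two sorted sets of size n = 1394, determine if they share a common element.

For two sorted arrays of size n = 1394, any correct algorithm must examine Omega(n) elements. If fewer are examined, an adversary places a common element in an unexamined gap. A merge-based scan achieves O(n), so the bound is tight.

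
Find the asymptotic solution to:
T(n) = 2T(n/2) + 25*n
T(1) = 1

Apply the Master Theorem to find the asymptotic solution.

a=2, b=2, f(n)=25*n. log_2(2) = 1. Case 2: T(n) = O(n log n).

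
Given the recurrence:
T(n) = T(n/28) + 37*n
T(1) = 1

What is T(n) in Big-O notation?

Geometric series: 37*n*(1 + 1/28 + 1/28^2 + ...) = O(n). T(n) = O(n).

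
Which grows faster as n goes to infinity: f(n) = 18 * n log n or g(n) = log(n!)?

f(n) = 18 * n log n and g(n) = log(n!) are Theta of each other: Stirling: log(n!) = n log n - n + O(log n) = Theta(n log n); the constant 18 doesn't change the Theta class.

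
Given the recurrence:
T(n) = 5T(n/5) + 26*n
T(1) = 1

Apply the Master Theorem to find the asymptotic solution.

a=5, b=5, f(n)=26*n. log_5(5) = 1. Case 2: T(n) = O(n log n).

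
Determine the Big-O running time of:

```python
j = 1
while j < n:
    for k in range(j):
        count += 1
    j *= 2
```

Time complexity: O(n).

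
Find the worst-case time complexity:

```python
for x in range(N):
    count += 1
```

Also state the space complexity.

Time complexity: O(n).
Space complexity: O(1).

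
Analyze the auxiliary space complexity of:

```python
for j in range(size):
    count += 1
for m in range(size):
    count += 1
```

Space complexity: O(1).
Only a constant amount of auxiliary storage is used; nothing grows with n.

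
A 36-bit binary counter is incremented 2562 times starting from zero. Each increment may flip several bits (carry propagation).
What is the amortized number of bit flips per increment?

Bit i flips on every 2^i-th increment, so over 2562 increments bit i flips floor(2562/2^i) times. Summing over i: total flips < 2 * 2562. Amortized: < 2 = O(1) per increment.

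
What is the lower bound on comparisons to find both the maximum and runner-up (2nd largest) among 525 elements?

Lower bound: finding the max needs 525-1 comparisons. By an adversary weight-doubling argument, the maximum element must personally win at least ceil(log_2(525)) = 10 comparisons in any correct algorithm. The 2nd largest is among those 10 direct losers, and distinguishing it requires 10-1 more comparisons. Total >= 525-1 + 10-1 = 533. A balanced tournament achieves this bound exactly.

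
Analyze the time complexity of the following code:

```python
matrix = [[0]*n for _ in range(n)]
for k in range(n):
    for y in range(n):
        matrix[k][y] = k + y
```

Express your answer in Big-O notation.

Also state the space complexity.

Time complexity: O(n^2).
Space complexity: O(n^2).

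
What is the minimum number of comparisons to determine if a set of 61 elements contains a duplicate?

Determining if 61 elements are all distinct requires Omega(n log n) comparisons in the comparison model. This follows from the element distinctness lower bound.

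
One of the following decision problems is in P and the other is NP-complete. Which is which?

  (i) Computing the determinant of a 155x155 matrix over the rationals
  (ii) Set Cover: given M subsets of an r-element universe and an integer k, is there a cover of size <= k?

(i) is P: Gaussian elimination runs in O(n^3).
(ii) is NP-complete: one of Karp's 21 NP-complete problems (with k part of the input).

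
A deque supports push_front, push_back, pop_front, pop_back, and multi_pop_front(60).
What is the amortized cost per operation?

Assign 2 credits to each push operation. A pop uses 1 saved credit. multi_pop_front(60) uses up to 60 saved credits from previous pushes. Credits never go negative. Amortized cost is O(1).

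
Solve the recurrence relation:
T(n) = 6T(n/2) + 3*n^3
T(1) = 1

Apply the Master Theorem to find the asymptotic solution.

a=6, b=2, f(n)=3*n^3. log_2(6) = 2.585 < 3. Case 3: T(n) = O(n^3).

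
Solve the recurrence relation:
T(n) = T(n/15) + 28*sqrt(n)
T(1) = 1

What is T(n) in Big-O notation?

Each level contributes sqrt(n/15^k). Geometric series with ratio 1/sqrt(15) < 1 sums to O(sqrt(n)).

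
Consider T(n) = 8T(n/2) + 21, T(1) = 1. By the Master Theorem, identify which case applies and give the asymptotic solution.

a=8, b=2, f(n)=21.
log_2(8) = 3 > 0.
Since f(n) = O(n^0) is polynomially smaller than n^3, Case 1 applies.
T(n) = Theta(n^3).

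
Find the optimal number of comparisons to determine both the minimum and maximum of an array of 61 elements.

Naive approach: 120 comparisons (60 for max + 60 for min).
Optimal: Compare elements in pairs first (floor(n/2) = 30 comparisons), then find max among winners and min among losers (30 comparisons each).
Total: ceil(3n/2) - 2 = 90 comparisons. An adversary argument shows this is also a lower bound.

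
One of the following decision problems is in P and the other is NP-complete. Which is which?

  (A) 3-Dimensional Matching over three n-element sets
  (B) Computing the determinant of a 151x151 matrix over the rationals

(A) is NP-complete: one of Karp's 21 NP-complete problems.
(B) is P: Gaussian elimination runs in O(n^3).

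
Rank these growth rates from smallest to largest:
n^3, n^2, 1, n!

Ordered by growth rate: 1 < n^2 < n^3 < n!.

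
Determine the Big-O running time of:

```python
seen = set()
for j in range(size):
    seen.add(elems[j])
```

Time complexity: O(n).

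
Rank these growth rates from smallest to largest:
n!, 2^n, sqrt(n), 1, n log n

Ordered by growth rate: 1 < sqrt(n) < n log n < 2^n < n!.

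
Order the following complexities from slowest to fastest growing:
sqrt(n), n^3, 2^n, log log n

Ordered by growth rate: log log n < sqrt(n) < n^3 < 2^n.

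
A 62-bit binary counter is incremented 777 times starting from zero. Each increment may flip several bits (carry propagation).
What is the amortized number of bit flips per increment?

Bit i flips on every 2^i-th increment, so over 777 increments bit i flips floor(777/2^i) times. Summing over i: total flips < 2 * 777. Amortized: < 2 = O(1) per increment.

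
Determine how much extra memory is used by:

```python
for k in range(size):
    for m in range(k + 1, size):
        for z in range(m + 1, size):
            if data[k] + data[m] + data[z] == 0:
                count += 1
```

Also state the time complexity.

Space complexity: O(1).
Only a constant amount of auxiliary storage is used; nothing grows with n.
Time complexity: O(n^3).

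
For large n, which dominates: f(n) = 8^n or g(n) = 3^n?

f(n) = 8^n grows faster: (8/3)^n -> infinity since 8/3 > 1.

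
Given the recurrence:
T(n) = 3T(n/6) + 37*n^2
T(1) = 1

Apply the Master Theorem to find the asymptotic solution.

a=3, b=6, f(n)=37*n^2. log_6(3) = 0.6131 < 2. Case 3: T(n) = O(n^2).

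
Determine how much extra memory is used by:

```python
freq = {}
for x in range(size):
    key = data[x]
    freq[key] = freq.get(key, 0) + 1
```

Space complexity: O(n).
Auxiliary storage grows linearly with the input size n in the worst case.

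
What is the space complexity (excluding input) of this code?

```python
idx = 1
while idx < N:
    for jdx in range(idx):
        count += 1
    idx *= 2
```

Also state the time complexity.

Space complexity: O(1).
Only a constant amount of auxiliary storage is used; nothing grows with n.
Time complexity: O(n).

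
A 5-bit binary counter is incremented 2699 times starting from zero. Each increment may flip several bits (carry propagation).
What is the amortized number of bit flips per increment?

Bit i flips on every 2^i-th increment, so over 2699 increments bit i flips floor(2699/2^i) times. Summing over i: total flips < 2 * 2699. Amortized: < 2 = O(1) per increment.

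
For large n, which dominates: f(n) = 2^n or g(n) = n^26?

f(n) = 2^n grows faster: any exponential with base > 1 dominates every polynomial.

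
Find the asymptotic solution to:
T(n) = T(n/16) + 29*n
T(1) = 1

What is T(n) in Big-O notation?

Geometric series: 29*n*(1 + 1/16 + 1/16^2 + ...) = O(n). T(n) = O(n).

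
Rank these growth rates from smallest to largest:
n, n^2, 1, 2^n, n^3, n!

Ordered by growth rate: 1 < n < n^2 < n^3 < 2^n < n!.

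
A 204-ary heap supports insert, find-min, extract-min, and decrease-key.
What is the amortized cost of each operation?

The 204-ary heap has height O(log_204 n). Insert sifts up: O(log_204 n). Find-min reads the root: O(1). Extract-min sifts down comparing 204 children per level: O(204 * log_204 n). Decrease-key sifts up: O(log_204 n).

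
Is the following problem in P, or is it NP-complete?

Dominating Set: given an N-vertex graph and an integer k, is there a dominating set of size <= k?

This problem is NP-complete: reduces from Set Cover (with k part of the input).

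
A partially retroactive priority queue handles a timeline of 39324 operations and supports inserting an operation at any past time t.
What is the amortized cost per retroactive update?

Partially retroactive priority queues (Demaine-Iacono-Langerman) allow updates at past times with queries only at the present. With a balanced BST over the m = 39324 timeline events tracking bridges, each retroactive insert or delete is O(log m) amortized.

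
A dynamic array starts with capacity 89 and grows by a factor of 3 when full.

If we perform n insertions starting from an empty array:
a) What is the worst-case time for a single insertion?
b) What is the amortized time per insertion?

(a) Worst-case single insertion: O(n) -- when the array is full at capacity c, the resize copies all c elements, and c can be Theta(n).
(b) Resizes happen at sizes 89, 267, 801, ... Total copy cost for n insertions: 89 + 267 + ... = O(n) (geometric series with ratio 1/3). Amortized cost per insertion: O(n)/n = O(1).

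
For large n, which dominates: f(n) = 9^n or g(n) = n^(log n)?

f(n) = 9^n grows faster: take logs: log(n^(log n)) = (log n)^2, log(9^n) = n log 9; n dominates (log n)^2.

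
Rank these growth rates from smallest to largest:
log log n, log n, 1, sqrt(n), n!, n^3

Ordered by growth rate: 1 < log log n < log n < sqrt(n) < n^3 < n!.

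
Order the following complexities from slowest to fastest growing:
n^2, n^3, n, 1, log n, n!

Ordered by growth rate: 1 < log n < n < n^2 < n^3 < n!.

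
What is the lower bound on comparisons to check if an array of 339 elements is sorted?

To verify 339 elements are sorted, we must compare each consecutive pair. Skipping any pair allows an adversary to swap them. Therefore 338 comparisons are necessary and sufficient.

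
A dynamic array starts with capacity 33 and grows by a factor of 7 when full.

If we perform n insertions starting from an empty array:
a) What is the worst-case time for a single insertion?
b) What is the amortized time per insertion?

(a) Worst-case single insertion: O(n) -- when the array is full at capacity c, the resize copies all c elements, and c can be Theta(n).
(b) Resizes happen at sizes 33, 231, 1617, ... Total copy cost for n insertions: 33 + 231 + ... = O(n) (geometric series with ratio 1/7). Amortized cost per insertion: O(n)/n = O(1).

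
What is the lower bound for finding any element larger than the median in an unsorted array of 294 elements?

To find an element larger than the median of 294 elements, we must see Omega(n) elements. Without seeing enough elements, an adversary can make any unseen element the median.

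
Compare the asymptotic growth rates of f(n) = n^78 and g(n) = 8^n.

g(n) = 8^n grows faster: any exponential with base > 1 dominates every polynomial.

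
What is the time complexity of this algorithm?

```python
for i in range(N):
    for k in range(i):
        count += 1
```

Time complexity: O(n^2).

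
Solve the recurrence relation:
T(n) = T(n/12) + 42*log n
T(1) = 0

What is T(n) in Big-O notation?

Each of the log_12(n) levels adds O(log n). T(n) = O(log^2 n).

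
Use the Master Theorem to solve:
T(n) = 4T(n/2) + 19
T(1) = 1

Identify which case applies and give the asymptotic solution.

a=4, b=2, f(n)=19.
log_2(4) = 2 > 0.
Since f(n) = O(n^0) is polynomially smaller than n^2, Case 1 applies.
T(n) = Theta(n^2).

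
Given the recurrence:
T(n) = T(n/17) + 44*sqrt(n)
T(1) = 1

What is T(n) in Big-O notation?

Each level contributes sqrt(n/17^k). Geometric series with ratio 1/sqrt(17) < 1 sums to O(sqrt(n)).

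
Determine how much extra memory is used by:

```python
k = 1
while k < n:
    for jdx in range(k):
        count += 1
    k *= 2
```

Space complexity: O(1).
Only a constant amount of auxiliary storage is used; nothing grows with n.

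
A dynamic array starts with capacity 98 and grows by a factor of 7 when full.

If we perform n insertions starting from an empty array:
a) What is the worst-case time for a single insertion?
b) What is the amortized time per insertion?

(a) Worst-case single insertion: O(n) -- when the array is full at capacity c, the resize copies all c elements, and c can be Theta(n).
(b) Resizes happen at sizes 98, 686, 4802, ... Total copy cost for n insertions: 98 + 686 + ... = O(n) (geometric series with ratio 1/7). Amortized cost per insertion: O(n)/n = O(1).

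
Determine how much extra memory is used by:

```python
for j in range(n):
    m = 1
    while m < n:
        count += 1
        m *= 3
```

Space complexity: O(1).
Only a constant amount of auxiliary storage is used; nothing grows with n.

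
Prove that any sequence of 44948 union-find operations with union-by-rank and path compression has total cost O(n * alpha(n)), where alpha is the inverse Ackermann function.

Using Tarjan's analysis with rank-based potential function. Union-by-rank keeps tree height O(log n). Path compression flattens paths during find. For n = 44948 operations, total cost is O(n * alpha(n)), effectively O(n) since alpha grows incredibly slowly.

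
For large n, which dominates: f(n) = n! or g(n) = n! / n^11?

f(n) = n! grows faster: the ratio n!/(n!/n^11) = n^11 -> infinity.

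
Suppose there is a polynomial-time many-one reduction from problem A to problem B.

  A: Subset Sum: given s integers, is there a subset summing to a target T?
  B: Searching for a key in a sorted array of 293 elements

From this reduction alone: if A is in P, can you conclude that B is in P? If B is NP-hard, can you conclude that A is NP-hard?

A poly-time reduction A <=_p B transfers tractability DOWN (B easy => A easy) and hardness UP (A hard => B hard), not the reverse.
From A in P, the reduction alone does NOT give B in P: any problem in P trivially reduces to SAT, yet SAT is not known to be in P.
From B NP-hard, the reduction alone does NOT give A NP-hard: again, easy problems reduce to hard ones.
(Here in fact A is NP-complete and B is in P, so no such reduction is known -- its existence would imply P = NP; the analysis concerns only what the assumed reduction would or would not let you conclude.)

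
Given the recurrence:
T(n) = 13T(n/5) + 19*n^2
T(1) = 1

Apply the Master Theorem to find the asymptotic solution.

a=13, b=5, f(n)=19*n^2. log_5(13) = 1.594 < 2. Case 3: T(n) = O(n^2).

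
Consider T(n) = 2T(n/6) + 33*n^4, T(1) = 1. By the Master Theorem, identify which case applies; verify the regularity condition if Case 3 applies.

a=2, b=6, f(n)=33*n^4.
log_6(2) = 0.3869 < 4.
f(n) = Omega(n^(0.3869+epsilon)) for some epsilon > 0, so Case 3 is the candidate.
Regularity: a*f(n/b) = 2*33*(n/6)^4 = (2/1296)*33*n^4 <= c*f(n) with c = 2/1296 < 1. Satisfied.
Case 3: T(n) = Theta(n^4).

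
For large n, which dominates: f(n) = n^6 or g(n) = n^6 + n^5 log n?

f(n) = n^6 and g(n) = n^6 + n^5 log n are Theta of each other: the lower-order n^5 log n term is o(n^6); both are Theta(n^6).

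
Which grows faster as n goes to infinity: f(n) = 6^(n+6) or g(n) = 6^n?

f(n) = 6^(n+6) and g(n) = 6^n are Theta of each other: 6^(n+6) = 6^6 * 6^n = Theta(6^n).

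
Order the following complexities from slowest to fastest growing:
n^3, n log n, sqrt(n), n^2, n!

Ordered by growth rate: sqrt(n) < n log n < n^2 < n^3 < n!.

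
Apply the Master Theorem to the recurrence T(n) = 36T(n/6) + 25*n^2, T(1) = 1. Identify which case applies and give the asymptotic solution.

a=36, b=6, f(n)=25*n^2.
log_6(36) = 2, so n^(log_b(a)) = n^2.
f(n) = Theta(n^2), so Case 2 applies.
T(n) = Theta(n^2 log n).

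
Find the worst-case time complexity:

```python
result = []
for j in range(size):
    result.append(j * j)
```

Time complexity: O(n).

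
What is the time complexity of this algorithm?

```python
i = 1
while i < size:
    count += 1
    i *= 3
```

Time complexity: O(log n).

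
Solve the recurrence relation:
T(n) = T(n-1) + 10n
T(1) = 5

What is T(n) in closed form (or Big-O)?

Unrolling: T(n) = 5 + 10*(2 + 3 + ... + n) = 5 + 10*(n(n+1)/2 - 1) = O(n^2).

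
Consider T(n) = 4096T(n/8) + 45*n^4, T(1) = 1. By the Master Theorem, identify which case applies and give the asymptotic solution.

a=4096, b=8, f(n)=45*n^4.
log_8(4096) = 4, so n^(log_b(a)) = n^4.
f(n) = Theta(n^4), so Case 2 applies.
T(n) = Theta(n^4 log n).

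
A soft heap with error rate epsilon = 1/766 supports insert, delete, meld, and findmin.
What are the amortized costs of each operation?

Soft heaps (Chazelle) allow up to an epsilon = 1/766 fraction of elements to have corrupted (raised) keys. Insert is O(log(1/epsilon)) = O(log 766) amortized -- the structure maintains heap-ordered binary trees of rank bounded by O(log(1/epsilon)). Meld concatenates root lists: O(1) amortized. Delete and findmin are O(1) amortized.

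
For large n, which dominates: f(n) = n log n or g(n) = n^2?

g(n) = n^2 grows faster: n^2 / (n log n) = n/log n -> infinity.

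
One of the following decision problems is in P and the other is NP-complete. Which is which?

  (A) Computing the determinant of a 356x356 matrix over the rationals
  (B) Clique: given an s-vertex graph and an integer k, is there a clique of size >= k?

(A) is P: Gaussian elimination runs in O(n^3).
(B) is NP-complete: complement of Independent Set / Vertex Cover (with k part of the input).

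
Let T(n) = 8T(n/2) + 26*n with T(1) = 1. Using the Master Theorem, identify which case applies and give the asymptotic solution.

a=8, b=2, f(n)=26*n.
log_2(8) = 3 > 1.
Since f(n) = O(n^1) is polynomially smaller than n^3, Case 1 applies.
T(n) = Theta(n^3).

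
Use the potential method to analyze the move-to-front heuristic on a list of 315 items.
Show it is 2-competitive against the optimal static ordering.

Let Phi = number of inversions between the MTF list and the optimal static list (0 <= Phi <= C(315,2)). Accessing an element at MTF position k and optimal position j: the move-to-front destroys all k-1 inversions in front of it that are not in front in optimal (>= k-j of them) and creates at most j-1 new ones. Amortized cost <= k + (j-1) - (k-j) = 2j - 1 <= 2 * optimal cost.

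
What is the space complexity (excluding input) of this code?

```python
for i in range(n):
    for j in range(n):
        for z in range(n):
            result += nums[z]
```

Space complexity: O(1).
Only a constant amount of auxiliary storage is used; nothing grows with n.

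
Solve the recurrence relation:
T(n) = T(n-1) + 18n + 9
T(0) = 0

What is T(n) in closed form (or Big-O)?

Dominant term in sum is 18*sum(i, i=1..n) = 18*n*(n+1)/2 = O(n^2).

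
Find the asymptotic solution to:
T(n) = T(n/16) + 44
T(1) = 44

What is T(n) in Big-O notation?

Each step divides n by 16 and adds 44. After log_16(n) steps, T(n) = O(log n).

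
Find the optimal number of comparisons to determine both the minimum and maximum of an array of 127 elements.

Naive approach: 252 comparisons (126 for max + 126 for min).
Optimal: Compare elements in pairs first (floor(n/2) = 63 comparisons), then find max among winners and min among losers (63 comparisons each).
Total: ceil(3n/2) - 2 = 189 comparisons. An adversary argument shows this is also a lower bound.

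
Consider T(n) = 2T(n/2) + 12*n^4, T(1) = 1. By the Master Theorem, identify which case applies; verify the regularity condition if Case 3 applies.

a=2, b=2, f(n)=12*n^4.
log_2(2) = 1 < 4.
f(n) = Omega(n^(1+epsilon)) for some epsilon > 0, so Case 3 is the candidate.
Regularity: a*f(n/b) = 2*12*(n/2)^4 = (2/16)*12*n^4 <= c*f(n) with c = 2/16 < 1. Satisfied.
Case 3: T(n) = Theta(n^4).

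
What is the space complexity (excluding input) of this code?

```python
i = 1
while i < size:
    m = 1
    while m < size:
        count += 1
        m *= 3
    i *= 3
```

Space complexity: O(1).
Only a constant amount of auxiliary storage is used; nothing grows with n.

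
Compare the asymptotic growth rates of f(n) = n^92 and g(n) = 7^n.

g(n) = 7^n grows faster: any exponential with base > 1 dominates every polynomial.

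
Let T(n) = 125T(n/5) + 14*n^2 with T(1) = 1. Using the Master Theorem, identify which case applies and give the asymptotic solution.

a=125, b=5, f(n)=14*n^2.
log_5(125) = 3 > 2.
Since f(n) = O(n^2) is polynomially smaller than n^3, Case 1 applies.
T(n) = Theta(n^3).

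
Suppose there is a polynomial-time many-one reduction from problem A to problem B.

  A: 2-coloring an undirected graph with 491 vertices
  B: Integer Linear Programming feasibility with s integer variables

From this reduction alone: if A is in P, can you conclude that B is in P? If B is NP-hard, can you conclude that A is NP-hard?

A poly-time reduction A <=_p B transfers tractability DOWN (B easy => A easy) and hardness UP (A hard => B hard), not the reverse.
From A in P, the reduction alone does NOT give B in P: any problem in P trivially reduces to SAT, yet SAT is not known to be in P.
From B NP-hard, the reduction alone does NOT give A NP-hard: again, easy problems reduce to hard ones.
(Here in fact A is P and B is NP-complete.)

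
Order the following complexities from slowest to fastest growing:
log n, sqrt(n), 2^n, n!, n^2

Ordered by growth rate: log n < sqrt(n) < n^2 < 2^n < n!.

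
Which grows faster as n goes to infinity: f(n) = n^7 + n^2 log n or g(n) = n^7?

f(n) = n^7 + n^2 log n and g(n) = n^7 are Theta of each other: the lower-order n^2 log n term is o(n^7); both are Theta(n^7).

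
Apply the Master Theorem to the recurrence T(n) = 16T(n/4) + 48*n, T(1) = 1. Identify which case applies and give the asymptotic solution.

a=16, b=4, f(n)=48*n.
log_4(16) = 2 > 1.
Since f(n) = O(n^1) is polynomially smaller than n^2, Case 1 applies.
T(n) = Theta(n^2).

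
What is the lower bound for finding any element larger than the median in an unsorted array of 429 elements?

To find an element larger than the median of 429 elements, we must see Omega(n) elements. Without seeing enough elements, an adversary can make any unseen element the median.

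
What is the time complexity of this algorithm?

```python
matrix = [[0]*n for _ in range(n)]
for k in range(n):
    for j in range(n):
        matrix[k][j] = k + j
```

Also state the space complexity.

Time complexity: O(n^2).
Space complexity: O(n^2).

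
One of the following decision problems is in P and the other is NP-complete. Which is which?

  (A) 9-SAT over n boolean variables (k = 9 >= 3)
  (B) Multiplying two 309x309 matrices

(A) is NP-complete: 3-SAT is NP-complete (Cook-Levin); k-SAT for k>=3 reduces from 3-SAT.
(B) is P: the schoolbook algorithm runs in O(n^3).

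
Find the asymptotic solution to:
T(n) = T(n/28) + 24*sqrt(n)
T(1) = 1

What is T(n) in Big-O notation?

Each level contributes sqrt(n/28^k). Geometric series with ratio 1/sqrt(28) < 1 sums to O(sqrt(n)).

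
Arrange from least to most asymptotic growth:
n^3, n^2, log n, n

Ordered by growth rate: log n < n < n^2 < n^3.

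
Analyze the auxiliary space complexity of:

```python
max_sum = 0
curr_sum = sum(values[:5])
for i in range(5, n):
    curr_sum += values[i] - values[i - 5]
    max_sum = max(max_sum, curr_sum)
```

Space complexity: O(1).
Only a constant amount of auxiliary storage is used; nothing grows with n.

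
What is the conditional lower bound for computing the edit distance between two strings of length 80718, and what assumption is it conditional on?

Under SETH (the Strong Exponential Time Hypothesis), edit distance on length-80718 strings cannot be computed in O(n^(2-epsilon)) time for any epsilon > 0 (Backurs-Indyk). The reduction is from CNF-SAT via the orthogonal vectors problem.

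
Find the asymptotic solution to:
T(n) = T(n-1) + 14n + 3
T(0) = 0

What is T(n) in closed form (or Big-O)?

Dominant term in sum is 14*sum(i, i=1..n) = 14*n*(n+1)/2 = O(n^2).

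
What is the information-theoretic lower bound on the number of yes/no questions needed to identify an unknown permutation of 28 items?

There are 28! = 304888344611713860501504000000 permutations. Each yes/no question gives at most 1 bit, so at least ceil(log_2(304888344611713860501504000000)) = 98 questions are needed.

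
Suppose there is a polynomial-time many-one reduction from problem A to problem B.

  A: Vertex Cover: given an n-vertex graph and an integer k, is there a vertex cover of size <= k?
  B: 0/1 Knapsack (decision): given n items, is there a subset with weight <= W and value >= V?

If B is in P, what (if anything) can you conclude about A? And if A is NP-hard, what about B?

A poly-time reduction A <=_p B means any A-instance can be transformed to a B-instance in poly time.
If B is in P: compose the reduction with B's poly-time algorithm to solve A in poly time, so A is in P.
If A is NP-hard: every NP problem reduces to A, which reduces to B; composing reductions, every NP problem reduces to B, so B is NP-hard.
(Here in fact A is NP-complete and B is NP-complete.)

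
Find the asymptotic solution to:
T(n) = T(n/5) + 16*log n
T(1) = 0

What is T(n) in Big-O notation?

Each of the log_5(n) levels adds O(log n). T(n) = O(log^2 n).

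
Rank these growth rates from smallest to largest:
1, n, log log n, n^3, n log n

Ordered by growth rate: 1 < log log n < n < n log n < n^3.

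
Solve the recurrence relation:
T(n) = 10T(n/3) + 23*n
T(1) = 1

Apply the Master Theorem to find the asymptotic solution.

a=10, b=3, f(n)=23*n. log_3(10) = 2.096. Case 1 of Master Theorem: T(n) = O(n^2.096).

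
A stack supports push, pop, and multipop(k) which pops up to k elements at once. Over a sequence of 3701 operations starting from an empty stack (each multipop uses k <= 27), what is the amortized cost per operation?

Each element is pushed exactly once and popped at most once (whether by pop or as part of a multipop). So the total number of individual pops over the whole sequence is at most the number of pushes, which is at most 3701. Total work <= 2 * 3701, hence O(1) amortized per operation.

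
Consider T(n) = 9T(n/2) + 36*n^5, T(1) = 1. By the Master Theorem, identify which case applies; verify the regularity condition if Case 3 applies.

a=9, b=2, f(n)=36*n^5.
log_2(9) = 3.17 < 5.
f(n) = Omega(n^(3.17+epsilon)) for some epsilon > 0, so Case 3 is the candidate.
Regularity: a*f(n/b) = 9*36*(n/2)^5 = (9/32)*36*n^5 <= c*f(n) with c = 9/32 < 1. Satisfied.
Case 3: T(n) = Theta(n^5).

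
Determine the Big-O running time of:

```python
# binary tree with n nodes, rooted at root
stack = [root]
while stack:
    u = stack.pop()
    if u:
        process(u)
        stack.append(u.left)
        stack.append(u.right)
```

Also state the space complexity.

Time complexity: O(n).
Space complexity: O(n).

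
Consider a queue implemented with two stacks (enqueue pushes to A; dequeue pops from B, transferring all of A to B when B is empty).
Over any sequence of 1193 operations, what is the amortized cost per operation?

Each element is pushed to A once, popped once, pushed to B once, and popped once: 4 unit operations over its lifetime. Over 1193 operations the total work is O(1193). Amortized O(1) per enqueue/dequeue.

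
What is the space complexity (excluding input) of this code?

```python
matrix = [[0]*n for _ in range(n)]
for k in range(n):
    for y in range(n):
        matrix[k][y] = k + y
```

Space complexity: O(n^2).
A 2D structure of size n x n is allocated.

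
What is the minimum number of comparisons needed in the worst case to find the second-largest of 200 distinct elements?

Lower bound: finding the max needs 200-1 comparisons. By the adversary weight-doubling argument, the max must personally win >= ceil(log_2(200)) = 8 comparisons; the 2nd-largest is among those 8 losers, needing 8-1 more comparisons. Total >= 200-1 + 8-1 = 206. A balanced knockout tournament achieves this.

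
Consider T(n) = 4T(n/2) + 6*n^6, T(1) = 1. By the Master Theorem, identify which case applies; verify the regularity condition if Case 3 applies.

a=4, b=2, f(n)=6*n^6.
log_2(4) = 2 < 6.
f(n) = Omega(n^(2+epsilon)) for some epsilon > 0, so Case 3 is the candidate.
Regularity: a*f(n/b) = 4*6*(n/2)^6 = (4/64)*6*n^6 <= c*f(n) with c = 4/64 < 1. Satisfied.
Case 3: T(n) = Theta(n^6).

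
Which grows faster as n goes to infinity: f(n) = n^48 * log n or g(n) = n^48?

f(n) = n^48 * log n grows faster: extra log n factor -> infinity.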